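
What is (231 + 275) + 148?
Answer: 654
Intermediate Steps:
(231 + 275) + 148 = 506 + 148 = 654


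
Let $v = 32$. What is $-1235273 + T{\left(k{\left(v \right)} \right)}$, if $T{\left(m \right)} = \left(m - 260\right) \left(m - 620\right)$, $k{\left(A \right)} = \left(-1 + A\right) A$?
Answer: $-962969$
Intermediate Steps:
$k{\left(A \right)} = A \left(-1 + A\right)$
$T{\left(m \right)} = \left(-620 + m\right) \left(-260 + m\right)$ ($T{\left(m \right)} = \left(-260 + m\right) \left(-620 + m\right) = \left(-620 + m\right) \left(-260 + m\right)$)
$-1235273 + T{\left(k{\left(v \right)} \right)} = -1235273 + \left(161200 + \left(32 \left(-1 + 32\right)\right)^{2} - 880 \cdot 32 \left(-1 + 32\right)\right) = -1235273 + \left(161200 + \left(32 \cdot 31\right)^{2} - 880 \cdot 32 \cdot 31\right) = -1235273 + \left(161200 + 992^{2} - 872960\right) = -1235273 + \left(161200 + 984064 - 872960\right) = -1235273 + 272304 = -962969$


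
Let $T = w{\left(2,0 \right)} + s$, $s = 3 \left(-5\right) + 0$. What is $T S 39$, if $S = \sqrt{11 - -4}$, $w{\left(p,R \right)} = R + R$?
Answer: $- 585 \sqrt{15} \approx -2265.7$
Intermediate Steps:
$w{\left(p,R \right)} = 2 R$
$S = \sqrt{15}$ ($S = \sqrt{11 + 4} = \sqrt{15} \approx 3.873$)
$s = -15$ ($s = -15 + 0 = -15$)
$T = -15$ ($T = 2 \cdot 0 - 15 = 0 - 15 = -15$)
$T S 39 = - 15 \sqrt{15} \cdot 39 = - 585 \sqrt{15}$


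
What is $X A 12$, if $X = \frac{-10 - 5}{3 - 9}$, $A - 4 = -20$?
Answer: $-480$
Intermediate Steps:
$A = -16$ ($A = 4 - 20 = -16$)
$X = \frac{5}{2}$ ($X = - \frac{15}{-6} = \left(-15\right) \left(- \frac{1}{6}\right) = \frac{5}{2} \approx 2.5$)
$X A 12 = \frac{5}{2} \left(-16\right) 12 = \left(-40\right) 12 = -480$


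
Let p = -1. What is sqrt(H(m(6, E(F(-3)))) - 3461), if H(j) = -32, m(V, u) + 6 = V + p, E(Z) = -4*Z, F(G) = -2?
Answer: I*sqrt(3493) ≈ 59.102*I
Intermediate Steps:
m(V, u) = -7 + V (m(V, u) = -6 + (V - 1) = -6 + (-1 + V) = -7 + V)
sqrt(H(m(6, E(F(-3)))) - 3461) = sqrt(-32 - 3461) = sqrt(-3493) = I*sqrt(3493)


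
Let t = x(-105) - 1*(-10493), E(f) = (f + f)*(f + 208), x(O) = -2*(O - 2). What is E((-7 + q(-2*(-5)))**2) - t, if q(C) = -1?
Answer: 24109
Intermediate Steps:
x(O) = 4 - 2*O (x(O) = -2*(-2 + O) = 4 - 2*O)
E(f) = 2*f*(208 + f) (E(f) = (2*f)*(208 + f) = 2*f*(208 + f))
t = 10707 (t = (4 - 2*(-105)) - 1*(-10493) = (4 + 210) + 10493 = 214 + 10493 = 10707)
E((-7 + q(-2*(-5)))**2) - t = 2*(-7 - 1)**2*(208 + (-7 - 1)**2) - 1*10707 = 2*(-8)**2*(208 + (-8)**2) - 10707 = 2*64*(208 + 64) - 10707 = 2*64*272 - 10707 = 34816 - 10707 = 24109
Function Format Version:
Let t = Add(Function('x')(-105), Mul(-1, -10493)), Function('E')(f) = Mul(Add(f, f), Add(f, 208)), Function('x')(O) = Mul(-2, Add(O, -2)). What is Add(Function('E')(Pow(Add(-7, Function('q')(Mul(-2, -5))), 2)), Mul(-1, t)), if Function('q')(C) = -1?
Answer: 24109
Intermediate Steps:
Function('x')(O) = Add(4, Mul(-2, O)) (Function('x')(O) = Mul(-2, Add(-2, O)) = Add(4, Mul(-2, O)))
Function('E')(f) = Mul(2, f, Add(208, f)) (Function('E')(f) = Mul(Mul(2, f), Add(208, f)) = Mul(2, f, Add(208, f)))
t = 10707 (t = Add(Add(4, Mul(-2, -105)), Mul(-1, -10493)) = Add(Add(4, 210), 10493) = Add(214, 10493) = 10707)
Add(Function('E')(Pow(Add(-7, Function('q')(Mul(-2, -5))), 2)), Mul(-1, t)) = Add(Mul(2, Pow(Add(-7, -1), 2), Add(208, Pow(Add(-7, -1), 2))), Mul(-1, 10707)) = Add(Mul(2, Pow(-8, 2), Add(208, Pow(-8, 2))), -10707) = Add(Mul(2, 64, Add(208, 64)), -10707) = Add(Mul(2, 64, 272), -10707) = Add(34816, -10707) = 24109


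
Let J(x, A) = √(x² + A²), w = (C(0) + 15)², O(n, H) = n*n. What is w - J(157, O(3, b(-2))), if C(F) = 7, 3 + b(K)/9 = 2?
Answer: 484 - √24730 ≈ 326.74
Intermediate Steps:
b(K) = -9 (b(K) = -27 + 9*2 = -27 + 18 = -9)
O(n, H) = n²
w = 484 (w = (7 + 15)² = 22² = 484)
J(x, A) = √(A² + x²)
w - J(157, O(3, b(-2))) = 484 - √((3²)² + 157²) = 484 - √(9² + 24649) = 484 - √(81 + 24649) = 484 - √24730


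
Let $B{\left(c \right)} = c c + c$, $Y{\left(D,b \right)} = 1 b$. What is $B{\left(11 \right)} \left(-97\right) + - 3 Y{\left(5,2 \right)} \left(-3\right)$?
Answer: $-12786$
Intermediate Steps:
$Y{\left(D,b \right)} = b$
$B{\left(c \right)} = c + c^{2}$ ($B{\left(c \right)} = c^{2} + c = c + c^{2}$)
$B{\left(11 \right)} \left(-97\right) + - 3 Y{\left(5,2 \right)} \left(-3\right) = 11 \left(1 + 11\right) \left(-97\right) + \left(-3\right) 2 \left(-3\right) = 11 \cdot 12 \left(-97\right) - -18 = 132 \left(-97\right) + 18 = -12804 + 18 = -12786$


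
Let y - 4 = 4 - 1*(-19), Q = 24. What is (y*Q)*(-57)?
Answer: -36936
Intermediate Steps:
y = 27 (y = 4 + (4 - 1*(-19)) = 4 + (4 + 19) = 4 + 23 = 27)
(y*Q)*(-57) = (27*24)*(-57) = 648*(-57) = -36936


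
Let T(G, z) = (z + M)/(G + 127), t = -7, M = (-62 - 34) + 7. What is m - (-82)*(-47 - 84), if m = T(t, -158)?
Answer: -1289287/120 ≈ -10744.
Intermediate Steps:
M = -89 (M = -96 + 7 = -89)
T(G, z) = (-89 + z)/(127 + G) (T(G, z) = (z - 89)/(G + 127) = (-89 + z)/(127 + G))
m = -247/120 (m = (-89 - 158)/(127 - 7) = -247/120 ≈ -2.0583)
m - (-82)*(-47 - 84) = -247/120 - (-82)*(-47 - 84) = -247/120 - (-82)*(-131) = -247/120 - 1*10742 = -247/120 - 10742 = -1289287/120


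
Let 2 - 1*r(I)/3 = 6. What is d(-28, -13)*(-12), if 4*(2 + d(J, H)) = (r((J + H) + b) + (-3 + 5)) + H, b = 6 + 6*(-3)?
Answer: 93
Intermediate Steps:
b = -12 (b = 6 - 18 = -12)
r(I) = -12 (r(I) = 6 - 3*6 = 6 - 18 = -12)
d(J, H) = -9/2 + H/4 (d(J, H) = -2 + ((-12 + (-3 + 5)) + H)/4 = -2 + ((-12 + 2) + H)/4 = -2 + (-10 + H)/4 = -2 + (-5/2 + H/4) = -9/2 + H/4)
d(-28, -13)*(-12) = (-9/2 + (1/4)*(-13))*(-12) = (-9/2 - 13/4)*(-12) = -31/4*(-12) = 93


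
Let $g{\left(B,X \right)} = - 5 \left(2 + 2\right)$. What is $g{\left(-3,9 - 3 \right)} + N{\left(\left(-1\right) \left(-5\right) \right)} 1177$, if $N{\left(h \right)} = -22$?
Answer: $-25914$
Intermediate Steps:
$g{\left(B,X \right)} = -20$ ($g{\left(B,X \right)} = \left(-5\right) 4 = -20$)
$g{\left(-3,9 - 3 \right)} + N{\left(\left(-1\right) \left(-5\right) \right)} 1177 = -20 - 25894 = -25914$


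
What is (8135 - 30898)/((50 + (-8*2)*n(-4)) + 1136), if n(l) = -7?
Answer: -22763/1298 ≈ -17.537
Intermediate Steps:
(8135 - 30898)/((50 + (-8*2)*n(-4)) + 1136) = (8135 - 30898)/((50 - 8*2*(-7)) + 1136) = -22763/((50 - 16*(-7)) + 1136) = -22763/((50 + 112) + 1136) = -22763/(162 + 1136) = -22763/1298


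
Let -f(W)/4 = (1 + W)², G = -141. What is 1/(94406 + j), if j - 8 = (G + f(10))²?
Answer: 1/485039 ≈ 2.0617e-6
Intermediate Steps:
f(W) = -4*(1 + W)²
j = 390633 (j = 8 + (-141 - 4*(1 + 10)²)² = 8 + (-141 - 4*11²)² = 8 + (-141 - 4*121)² = 8 + (-141 - 484)² = 8 + (-625)² = 8 + 390625 = 390633)
1/(94406 + j) = 1/(94406 + 390633) = 1/485039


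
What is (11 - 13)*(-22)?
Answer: 44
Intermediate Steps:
(11 - 13)*(-22) = -2*(-22) = 44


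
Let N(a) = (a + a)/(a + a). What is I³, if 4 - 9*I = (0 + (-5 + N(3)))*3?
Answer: 4096/729 ≈ 5.6187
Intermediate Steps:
N(a) = 1 (N(a) = (2*a)/((2*a)) = (2*a)*(1/(2*a)) = 1)
I = 16/9 (I = 4/9 - (0 + (-5 + 1))*3/9 = 4/9 - (0 - 4)*3/9 = 4/9 - (-4)*3/9 = 4/9 - ⅑*(-12) = 4/9 + 4/3 = 16/9 ≈ 1.7778)
I³ = (16/9)³ = 4096/729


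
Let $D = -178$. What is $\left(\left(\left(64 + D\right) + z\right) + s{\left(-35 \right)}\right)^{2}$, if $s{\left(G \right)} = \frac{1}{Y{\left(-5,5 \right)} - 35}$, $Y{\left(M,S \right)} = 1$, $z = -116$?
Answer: $\frac{61168041}{1156} \approx 52914.0$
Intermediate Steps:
$s{\left(G \right)} = - \frac{1}{34}$ ($s{\left(G \right)} = \frac{1}{1 - 35} = \frac{1}{-34} = - \frac{1}{34}$)
$\left(\left(\left(64 + D\right) + z\right) + s{\left(-35 \right)}\right)^{2} = \left(\left(\left(64 - 178\right) - 116\right) - \frac{1}{34}\right)^{2} = \left(\left(-114 - 116\right) - \frac{1}{34}\right)^{2} = \left(-230 - \frac{1}{34}\right)^{2} = \left(- \frac{7821}{34}\right)^{2} = \frac{61168041}{1156}$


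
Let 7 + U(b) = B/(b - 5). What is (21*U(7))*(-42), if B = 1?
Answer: 5733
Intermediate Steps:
U(b) = -7 + 1/(-5 + b) (U(b) = -7 + 1/(b - 5) = -7 + 1/(-5 + b))
(21*U(7))*(-42) = (21*((36 - 7*7)/(-5 + 7)))*(-42) = (21*((36 - 49)/2))*(-42) = (21*((½)*(-13)))*(-42) = (21*(-13/2))*(-42) = -273/2*(-42) = 5733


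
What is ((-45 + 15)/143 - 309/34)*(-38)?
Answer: 858933/2431 ≈ 353.33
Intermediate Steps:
((-45 + 15)/143 - 309/34)*(-38) = (-30*1/143 - 309*1/34)*(-38) = (-30/143 - 309/34)*(-38) = -45207/4862*(-38) = 858933/2431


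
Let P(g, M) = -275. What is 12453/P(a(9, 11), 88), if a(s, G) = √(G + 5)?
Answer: -12453/275 ≈ -45.284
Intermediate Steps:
a(s, G) = √(5 + G)
12453/P(a(9, 11), 88) = 12453/(-275) = 12453*(-1/275) = -12453/275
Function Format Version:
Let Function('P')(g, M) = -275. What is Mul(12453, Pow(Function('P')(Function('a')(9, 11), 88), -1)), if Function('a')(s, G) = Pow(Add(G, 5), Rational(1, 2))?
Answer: Rational(-12453, 275) ≈ -45.284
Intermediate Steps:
Function('a')(s, G) = Pow(Add(5, G), Rational(1, 2))
Mul(12453, Pow(Function('P')(Function('a')(9, 11), 88), -1)) = Mul(12453, Pow(-275, -1)) = Mul(12453, Rational(-1, 275)) = Rational(-12453, 275)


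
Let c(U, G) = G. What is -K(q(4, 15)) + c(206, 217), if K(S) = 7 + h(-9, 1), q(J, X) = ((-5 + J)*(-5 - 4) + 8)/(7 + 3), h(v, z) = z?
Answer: 209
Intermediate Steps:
q(J, X) = 53/10 - 9*J/10 (q(J, X) = ((-5 + J)*(-9) + 8)/10 = ((45 - 9*J) + 8)*(⅒) = (53 - 9*J)*(⅒) = 53/10 - 9*J/10)
K(S) = 8 (K(S) = 7 + 1 = 8)
-K(q(4, 15)) + c(206, 217) = -1*8 + 217 = -8 + 217 = 209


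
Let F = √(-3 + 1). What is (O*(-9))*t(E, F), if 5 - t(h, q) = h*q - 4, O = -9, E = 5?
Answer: 729 - 405*I*√2 ≈ 729.0 - 572.76*I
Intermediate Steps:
F = I*√2 (F = √(-2) = I*√2 ≈ 1.4142*I)
t(h, q) = 9 - h*q (t(h, q) = 5 - (h*q - 4) = 5 - (-4 + h*q) = 5 + (4 - h*q) = 9 - h*q)
(O*(-9))*t(E, F) = (-9*(-9))*(9 - 1*5*I*√2) = 81*(9 - 5*I*√2) = 729 - 405*I*√2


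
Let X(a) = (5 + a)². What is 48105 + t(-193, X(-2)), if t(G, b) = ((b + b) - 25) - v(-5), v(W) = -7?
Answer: 48105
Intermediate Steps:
t(G, b) = -18 + 2*b (t(G, b) = ((b + b) - 25) - 1*(-7) = (2*b - 25) + 7 = (-25 + 2*b) + 7 = -18 + 2*b)
48105 + t(-193, X(-2)) = 48105 + (-18 + 2*(5 - 2)²) = 48105 + (-18 + 2*3²) = 48105 + (-18 + 2*9) = 48105 + (-18 + 18) = 48105 + 0 = 48105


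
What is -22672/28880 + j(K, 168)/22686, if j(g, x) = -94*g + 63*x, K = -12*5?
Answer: -25103/359195 ≈ -0.069887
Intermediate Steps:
K = -60
-22672/28880 + j(K, 168)/22686 = -22672/28880 + (-94*(-60) + 63*168)/22686 = -22672*1/28880 + (5640 + 10584)*(1/22686) = -1417/1805 + 16224*(1/22686) = -1417/1805 + 2704/3781 = -25103/359195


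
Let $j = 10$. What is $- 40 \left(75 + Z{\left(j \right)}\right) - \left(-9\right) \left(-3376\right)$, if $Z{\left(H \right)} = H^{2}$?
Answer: $-37384$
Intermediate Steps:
$- 40 \left(75 + Z{\left(j \right)}\right) - \left(-9\right) \left(-3376\right) = - 40 \left(75 + 10^{2}\right) - \left(-9\right) \left(-3376\right) = - 40 \left(75 + 100\right) - 30384 = \left(-40\right) 175 - 30384 = -7000 - 30384 = -37384$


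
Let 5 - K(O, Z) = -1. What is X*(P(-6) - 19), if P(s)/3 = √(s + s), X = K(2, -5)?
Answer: -114 + 36*I*√3 ≈ -114.0 + 62.354*I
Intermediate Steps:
K(O, Z) = 6 (K(O, Z) = 5 - 1*(-1) = 5 + 1 = 6)
X = 6
P(s) = 3*√2*√s (P(s) = 3*√(s + s) = 3*√(2*s) = 3*(√2*√s) = 3*√2*√s)
X*(P(-6) - 19) = 6*(3*√2*√(-6) - 19) = 6*(3*√2*(I*√6) - 19) = 6*(6*I*√3 - 19) = 6*(-19 + 6*I*√3) = -114 + 36*I*√3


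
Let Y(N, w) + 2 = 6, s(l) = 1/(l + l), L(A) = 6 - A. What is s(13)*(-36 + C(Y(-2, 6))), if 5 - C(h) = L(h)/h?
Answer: -63/52 ≈ -1.2115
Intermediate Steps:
s(l) = 1/(2*l)
Y(N, w) = 4 (Y(N, w) = -2 + 6 = 4)
C(h) = 5 - (6 - h)/h
s(13)*(-36 + C(Y(-2, 6))) = ((1/2)/13)*(-36 + (6 - 6/4)) = ((1/2)*(1/13))*(-36 + (6 - 6*1/4)) = (-36 + (6 - 3/2))/26 = (-36 + 9/2)/26 = (1/26)*(-63/2) = -63/52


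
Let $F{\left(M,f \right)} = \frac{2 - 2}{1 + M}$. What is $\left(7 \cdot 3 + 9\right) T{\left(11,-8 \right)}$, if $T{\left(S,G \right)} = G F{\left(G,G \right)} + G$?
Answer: $-240$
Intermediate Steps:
$F{\left(M,f \right)} = 0$ ($F{\left(M,f \right)} = \frac{0}{1 + M} = 0$)
$T{\left(S,G \right)} = G$ ($T{\left(S,G \right)} = G 0 + G = 0 + G = G$)
$\left(7 \cdot 3 + 9\right) T{\left(11,-8 \right)} = \left(7 \cdot 3 + 9\right) \left(-8\right) = \left(21 + 9\right) \left(-8\right) = 30 \left(-8\right) = -240$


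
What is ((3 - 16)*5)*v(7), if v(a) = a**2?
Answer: -3185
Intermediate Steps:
((3 - 16)*5)*v(7) = ((3 - 16)*5)*7**2 = -13*5*49 = -65*49 = -3185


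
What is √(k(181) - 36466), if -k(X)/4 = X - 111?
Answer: I*√36746 ≈ 191.69*I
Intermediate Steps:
k(X) = 444 - 4*X (k(X) = -4*(X - 111) = -4*(-111 + X) = 444 - 4*X)
√(k(181) - 36466) = √((444 - 4*181) - 36466) = √((444 - 724) - 36466) = √(-280 - 36466) = √(-36746) = I*√36746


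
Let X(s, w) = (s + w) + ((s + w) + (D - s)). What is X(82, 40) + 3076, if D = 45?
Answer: 3283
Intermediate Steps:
X(s, w) = 45 + s + 2*w (X(s, w) = (s + w) + ((s + w) + (45 - s)) = (s + w) + (45 + w) = 45 + s + 2*w)
X(82, 40) + 3076 = (45 + 82 + 2*40) + 3076 = (45 + 82 + 80) + 3076 = 207 + 3076 = 3283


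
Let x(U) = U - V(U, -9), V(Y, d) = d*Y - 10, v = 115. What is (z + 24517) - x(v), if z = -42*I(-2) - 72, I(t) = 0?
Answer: 23285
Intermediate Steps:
V(Y, d) = -10 + Y*d (V(Y, d) = Y*d - 10 = -10 + Y*d)
z = -72 (z = -42*0 - 72 = 0 - 72 = -72)
x(U) = 10 + 10*U (x(U) = U - (-10 + U*(-9)) = U - (-10 - 9*U) = U + (10 + 9*U) = 10 + 10*U)
(z + 24517) - x(v) = (-72 + 24517) - (10 + 10*115) = 24445 - (10 + 1150) = 24445 - 1*1160 = 24445 - 1160 = 23285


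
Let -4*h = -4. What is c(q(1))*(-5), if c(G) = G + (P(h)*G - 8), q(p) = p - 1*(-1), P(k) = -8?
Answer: 110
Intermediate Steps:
h = 1 (h = -¼*(-4) = 1)
q(p) = 1 + p (q(p) = p + 1 = 1 + p)
c(G) = -8 - 7*G (c(G) = G + (-8*G - 8) = G + (-8 - 8*G) = -8 - 7*G)
c(q(1))*(-5) = (-8 - 7*(1 + 1))*(-5) = (-8 - 7*2)*(-5) = (-8 - 14)*(-5) = -22*(-5) = 110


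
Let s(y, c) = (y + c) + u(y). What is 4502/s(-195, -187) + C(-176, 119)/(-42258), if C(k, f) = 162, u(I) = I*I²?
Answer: -231919525/52225655051 ≈ -0.0044407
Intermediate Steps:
u(I) = I³
s(y, c) = c + y + y³ (s(y, c) = (y + c) + y³ = (c + y) + y³ = c + y + y³)
4502/s(-195, -187) + C(-176, 119)/(-42258) = 4502/(-187 - 195 + (-195)³) + 162/(-42258) = 4502/(-187 - 195 - 7414875) + 162*(-1/42258) = 4502/(-7415257) - 27/7043 = 4502*(-1/7415257) - 27/7043 = -4502/7415257 - 27/7043 = -231919525/52225655051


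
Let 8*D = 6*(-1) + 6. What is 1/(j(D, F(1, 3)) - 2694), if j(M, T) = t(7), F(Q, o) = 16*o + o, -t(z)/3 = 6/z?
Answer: -7/18876 ≈ -0.00037084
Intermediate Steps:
t(z) = -18/z
F(Q, o) = 17*o
D = 0 (D = (6*(-1) + 6)/8 = (-6 + 6)/8 = (1/8)*0 = 0)
j(M, T) = -18/7
1/(j(D, F(1, 3)) - 2694) = 1/(-18/7 - 2694) = 1/(-18876/7) = -7/18876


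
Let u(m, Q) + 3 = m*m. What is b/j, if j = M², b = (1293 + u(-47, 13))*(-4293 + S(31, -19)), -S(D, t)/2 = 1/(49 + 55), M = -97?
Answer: -781106263/489268 ≈ -1596.5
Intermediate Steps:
u(m, Q) = -3 + m² (u(m, Q) = -3 + m*m = -3 + m²)
S(D, t) = -1/52 (S(D, t) = -2/(49 + 55) = -2/104 = -2*1/104 = -1/52)
b = -781106263/52 (b = (1293 + (-3 + (-47)²))*(-4293 - 1/52) = (1293 + (-3 + 2209))*(-223237/52) = (1293 + 2206)*(-223237/52) = 3499*(-223237/52) = -781106263/52 ≈ -1.5021e+7)
j = 9409 (j = (-97)² = 9409)
b/j = -781106263/52/9409 = -781106263/52*1/9409 = -781106263/489268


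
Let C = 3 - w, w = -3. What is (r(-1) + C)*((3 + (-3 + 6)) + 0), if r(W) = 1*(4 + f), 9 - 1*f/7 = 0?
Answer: 438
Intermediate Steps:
f = 63 (f = 63 - 7*0 = 63 + 0 = 63)
r(W) = 67 (r(W) = 1*(4 + 63) = 1*67 = 67)
C = 6 (C = 3 - 1*(-3) = 3 + 3 = 6)
(r(-1) + C)*((3 + (-3 + 6)) + 0) = (67 + 6)*((3 + (-3 + 6)) + 0) = 73*((3 + 3) + 0) = 73*(6 + 0) = 73*6 = 438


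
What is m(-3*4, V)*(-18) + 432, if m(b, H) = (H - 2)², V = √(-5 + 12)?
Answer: 234 + 72*√7 ≈ 424.49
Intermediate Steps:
V = √7 ≈ 2.6458
m(b, H) = (-2 + H)²
m(-3*4, V)*(-18) + 432 = (-2 + √7)²*(-18) + 432 = -18*(-2 + √7)² + 432 = 432 - 18*(-2 + √7)²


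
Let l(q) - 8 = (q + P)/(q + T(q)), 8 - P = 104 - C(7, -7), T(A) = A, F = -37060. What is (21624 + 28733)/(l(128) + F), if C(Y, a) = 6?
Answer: -6445696/4742637 ≈ -1.3591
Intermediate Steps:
P = -90 (P = 8 - (104 - 1*6) = 8 - (104 - 6) = 8 - 1*98 = 8 - 98 = -90)
l(q) = 8 + (-90 + q)/(2*q) (l(q) = 8 + (q - 90)/(q + q) = 8 + (-90 + q)/((2*q)) = 8 + (-90 + q)*(1/(2*q)) = 8 + (-90 + q)/(2*q))
(21624 + 28733)/(l(128) + F) = (21624 + 28733)/((17/2 - 45/128) - 37060) = 50357/((17/2 - 45*1/128) - 37060) = 50357/((17/2 - 45/128) - 37060) = 50357/(1043/128 - 37060) = 50357/(-4742637/128) = 50357*(-128/4742637) = -6445696/4742637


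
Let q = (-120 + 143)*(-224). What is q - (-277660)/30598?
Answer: -78681618/15299 ≈ -5142.9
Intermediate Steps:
q = -5152 (q = 23*(-224) = -5152)
q - (-277660)/30598 = -5152 - (-277660)/30598 = -5152 - 1*(-138830/15299) = -5152 + 138830/15299 = -78681618/15299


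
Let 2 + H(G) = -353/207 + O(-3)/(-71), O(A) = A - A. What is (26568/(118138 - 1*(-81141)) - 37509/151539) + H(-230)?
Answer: -7958718239680/2083699286289 ≈ -3.8195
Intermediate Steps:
O(A) = 0
H(G) = -767/207 (H(G) = -2 + (-353/207 + 0/(-71)) = -2 + (-353*1/207 + 0*(-1/71)) = -2 + (-353/207 + 0) = -2 - 353/207 = -767/207)
(26568/(118138 - 1*(-81141)) - 37509/151539) + H(-230) = (26568/(118138 - 1*(-81141)) - 37509/151539) - 767/207 = (26568/(118138 + 81141) - 37509*1/151539) - 767/207 = (26568/199279 - 12503/50513) - 767/207 = -1149555953/10066180127 - 767/207 = -7958718239680/2083699286289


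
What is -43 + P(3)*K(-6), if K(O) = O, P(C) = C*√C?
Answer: -43 - 18*√3 ≈ -74.177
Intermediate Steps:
P(C) = C^(3/2)
-43 + P(3)*K(-6) = -43 + 3^(3/2)*(-6) = -43 + (3*√3)*(-6) = -43 - 18*√3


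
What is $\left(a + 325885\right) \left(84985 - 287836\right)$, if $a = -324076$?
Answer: $-366957459$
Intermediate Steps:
$\left(a + 325885\right) \left(84985 - 287836\right) = \left(-324076 + 325885\right) \left(84985 - 287836\right) = 1809 \left(-202851\right) = -366957459$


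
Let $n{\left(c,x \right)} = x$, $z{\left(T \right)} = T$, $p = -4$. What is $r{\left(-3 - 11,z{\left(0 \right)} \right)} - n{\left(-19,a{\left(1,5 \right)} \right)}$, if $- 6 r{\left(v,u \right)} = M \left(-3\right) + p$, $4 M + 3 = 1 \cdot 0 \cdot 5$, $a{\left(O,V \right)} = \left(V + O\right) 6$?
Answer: $- \frac{857}{24} \approx -35.708$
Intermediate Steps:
$a{\left(O,V \right)} = 6 O + 6 V$ ($a{\left(O,V \right)} = \left(O + V\right) 6 = 6 O + 6 V$)
$M = - \frac{3}{4}$ ($M = - \frac{3}{4} + \frac{1 \cdot 0 \cdot 5}{4} = - \frac{3}{4} + \frac{0 \cdot 5}{4} = - \frac{3}{4} + \frac{1}{4} \cdot 0 = - \frac{3}{4} + 0 = - \frac{3}{4} \approx -0.75$)
$r{\left(v,u \right)} = \frac{7}{24}$ ($r{\left(v,u \right)} = - \frac{\left(- \frac{3}{4}\right) \left(-3\right) - 4}{6} = - \frac{\frac{9}{4} - 4}{6} = \left(- \frac{1}{6}\right) \left(- \frac{7}{4}\right) = \frac{7}{24}$)
$r{\left(-3 - 11,z{\left(0 \right)} \right)} - n{\left(-19,a{\left(1,5 \right)} \right)} = \frac{7}{24} - \left(6 \cdot 1 + 6 \cdot 5\right) = \frac{7}{24} - \left(6 + 30\right) = \frac{7}{24} - 36 = - \frac{857}{24}$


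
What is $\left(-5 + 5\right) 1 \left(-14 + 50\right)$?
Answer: $0$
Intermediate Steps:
$\left(-5 + 5\right) 1 \left(-14 + 50\right) = 0 \cdot 1 \cdot 36 = 0 \cdot 36 = 0$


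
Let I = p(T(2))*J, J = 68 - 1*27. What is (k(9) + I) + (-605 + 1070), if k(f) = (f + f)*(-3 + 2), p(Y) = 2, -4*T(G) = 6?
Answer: 529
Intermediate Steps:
T(G) = -3/2 (T(G) = -¼*6 = -3/2)
J = 41 (J = 68 - 27 = 41)
k(f) = -2*f (k(f) = (2*f)*(-1) = -2*f)
I = 82 (I = 2*41 = 82)
(k(9) + I) + (-605 + 1070) = (-2*9 + 82) + (-605 + 1070) = (-18 + 82) + 465 = 64 + 465 = 529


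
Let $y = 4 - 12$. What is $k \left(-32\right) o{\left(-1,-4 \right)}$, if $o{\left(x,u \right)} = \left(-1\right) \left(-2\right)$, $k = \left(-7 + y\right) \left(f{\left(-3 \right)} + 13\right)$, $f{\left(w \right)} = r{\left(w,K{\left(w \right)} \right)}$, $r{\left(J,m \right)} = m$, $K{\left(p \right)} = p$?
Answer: $9600$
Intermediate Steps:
$f{\left(w \right)} = w$
$y = -8$ ($y = 4 - 12 = -8$)
$k = -150$ ($k = \left(-7 - 8\right) \left(-3 + 13\right) = \left(-15\right) 10 = -150$)
$o{\left(x,u \right)} = 2$
$k \left(-32\right) o{\left(-1,-4 \right)} = \left(-150\right) \left(-32\right) 2 = 4800 \cdot 2 = 9600$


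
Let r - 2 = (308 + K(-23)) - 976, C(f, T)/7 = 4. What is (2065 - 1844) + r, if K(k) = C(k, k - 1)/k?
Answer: -10263/23 ≈ -446.22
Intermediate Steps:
C(f, T) = 28 (C(f, T) = 7*4 = 28)
K(k) = 28/k
r = -15346/23 (r = 2 + ((308 + 28/(-23)) - 976) = 2 + ((308 + 28*(-1/23)) - 976) = 2 + ((308 - 28/23) - 976) = 2 + (7056/23 - 976) = 2 - 15392/23 = -15346/23 ≈ -667.22)
(2065 - 1844) + r = (2065 - 1844) - 15346/23 = 221 - 15346/23 = -10263/23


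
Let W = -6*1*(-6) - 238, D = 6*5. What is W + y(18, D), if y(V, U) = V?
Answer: -184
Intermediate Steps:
D = 30
W = -202 (W = -6*(-6) - 238 = 36 - 238 = -202)
W + y(18, D) = -202 + 18 = -184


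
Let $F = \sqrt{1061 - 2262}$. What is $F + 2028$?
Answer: $2028 + i \sqrt{1201} \approx 2028.0 + 34.655 i$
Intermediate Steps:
$F = i \sqrt{1201}$ ($F = \sqrt{-1201} = i \sqrt{1201} \approx 34.655 i$)
$F + 2028 = i \sqrt{1201} + 2028 = 2028 + i \sqrt{1201}$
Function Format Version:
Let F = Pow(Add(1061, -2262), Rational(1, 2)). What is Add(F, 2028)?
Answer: Add(2028, Mul(I, Pow(1201, Rational(1, 2)))) ≈ Add(2028.0, Mul(34.655, I))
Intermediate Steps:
F = Mul(I, Pow(1201, Rational(1, 2))) (F = Pow(-1201, Rational(1, 2)) = Mul(I, Pow(1201, Rational(1, 2))) ≈ Mul(34.655, I))
Add(F, 2028) = Add(Mul(I, Pow(1201, Rational(1, 2))), 2028) = Add(2028, Mul(I, Pow(1201, Rational(1, 2))))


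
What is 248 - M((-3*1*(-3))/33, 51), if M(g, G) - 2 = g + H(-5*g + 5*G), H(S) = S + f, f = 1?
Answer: -98/11 ≈ -8.9091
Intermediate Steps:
H(S) = 1 + S (H(S) = S + 1 = 1 + S)
M(g, G) = 3 - 4*g + 5*G (M(g, G) = 2 + (g + (1 + (-5*g + 5*G))) = 2 + (g + (1 - 5*g + 5*G)) = 2 + (1 - 4*g + 5*G) = 3 - 4*g + 5*G)
248 - M((-3*1*(-3))/33, 51) = 248 - (3 - 4*-3*1*(-3)/33 + 5*51) = 248 - (3 - 4*(-3*(-3))/33 + 255) = 248 - (3 - 36/33 + 255) = 248 - (3 - 4*3/11 + 255) = 248 - (3 - 12/11 + 255) = 248 - 1*2826/11 = 248 - 2826/11 = -98/11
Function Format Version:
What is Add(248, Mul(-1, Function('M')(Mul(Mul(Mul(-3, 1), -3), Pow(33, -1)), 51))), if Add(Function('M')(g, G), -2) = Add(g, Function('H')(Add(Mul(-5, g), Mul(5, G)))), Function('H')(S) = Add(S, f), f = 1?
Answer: Rational(-98, 11) ≈ -8.9091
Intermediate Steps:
Function('H')(S) = Add(1, S) (Function('H')(S) = Add(S, 1) = Add(1, S))
Function('M')(g, G) = Add(3, Mul(-4, g), Mul(5, G)) (Function('M')(g, G) = Add(2, Add(g, Add(1, Add(Mul(-5, g), Mul(5, G))))) = Add(2, Add(g, Add(1, Mul(-5, g), Mul(5, G)))) = Add(2, Add(1, Mul(-4, g), Mul(5, G))) = Add(3, Mul(-4, g), Mul(5, G)))
Add(248, Mul(-1, Function('M')(Mul(Mul(Mul(-3, 1), -3), Pow(33, -1)), 51))) = Add(248, Mul(-1, Add(3, Mul(-4, Mul(Mul(Mul(-3, 1), -3), Pow(33, -1))), Mul(5, 51)))) = Add(248, Mul(-1, Add(3, Mul(-4, Mul(Mul(-3, -3), Rational(1, 33))), 255))) = Add(248, Mul(-1, Add(3, Mul(-4, Mul(9, Rational(1, 33))), 255))) = Add(248, Mul(-1, Add(3, Mul(-4, Rational(3, 11)), 255))) = Add(248, Mul(-1, Add(3, Rational(-12, 11), 255))) = Add(248, Mul(-1, Rational(2826, 11))) = Add(248, Rational(-2826, 11)) = Rational(-98, 11)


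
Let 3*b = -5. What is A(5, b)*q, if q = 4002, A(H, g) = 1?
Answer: 4002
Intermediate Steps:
b = -5/3 (b = (⅓)*(-5) = -5/3 ≈ -1.6667)
A(5, b)*q = 1*4002 = 4002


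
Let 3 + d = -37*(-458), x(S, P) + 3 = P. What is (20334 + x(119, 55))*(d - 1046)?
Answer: 324076242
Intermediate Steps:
x(S, P) = -3 + P
d = 16943 (d = -3 - 37*(-458) = -3 + 16946 = 16943)
(20334 + x(119, 55))*(d - 1046) = (20334 + (-3 + 55))*(16943 - 1046) = (20334 + 52)*15897 = 20386*15897 = 324076242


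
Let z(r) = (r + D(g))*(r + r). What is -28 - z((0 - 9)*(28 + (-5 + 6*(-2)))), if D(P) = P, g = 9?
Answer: -17848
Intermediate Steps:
z(r) = 2*r*(9 + r) (z(r) = (r + 9)*(r + r) = (9 + r)*(2*r) = 2*r*(9 + r))
-28 - z((0 - 9)*(28 + (-5 + 6*(-2)))) = -28 - 2*(0 - 9)*(28 + (-5 + 6*(-2)))*(9 + (0 - 9)*(28 + (-5 + 6*(-2)))) = -28 - 2*(-9*(28 + (-5 - 12)))*(9 - 9*(28 + (-5 - 12))) = -28 - 2*(-9*(28 - 17))*(9 - 9*(28 - 17)) = -28 - 2*(-9*11)*(9 - 9*11) = -28 - 2*(-99)*(9 - 99) = -28 - 2*(-99)*(-90) = -28 - 1*17820 = -28 - 17820 = -17848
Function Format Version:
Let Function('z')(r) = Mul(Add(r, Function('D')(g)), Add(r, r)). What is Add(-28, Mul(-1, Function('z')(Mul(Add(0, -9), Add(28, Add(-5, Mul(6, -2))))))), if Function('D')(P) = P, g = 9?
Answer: -17848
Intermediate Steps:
Function('z')(r) = Mul(2, r, Add(9, r)) (Function('z')(r) = Mul(Add(r, 9), Add(r, r)) = Mul(Add(9, r), Mul(2, r)) = Mul(2, r, Add(9, r)))
Add(-28, Mul(-1, Function('z')(Mul(Add(0, -9), Add(28, Add(-5, Mul(6, -2))))))) = Add(-28, Mul(-1, Mul(2, Mul(Add(0, -9), Add(28, Add(-5, Mul(6, -2)))), Add(9, Mul(Add(0, -9), Add(28, Add(-5, Mul(6, -2)))))))) = Add(-28, Mul(-1, Mul(2, Mul(-9, Add(28, Add(-5, -12))), Add(9, Mul(-9, Add(28, Add(-5, -12))))))) = Add(-28, Mul(-1, Mul(2, Mul(-9, Add(28, -17)), Add(9, Mul(-9, Add(28, -17)))))) = Add(-28, Mul(-1, Mul(2, Mul(-9, 11), Add(9, Mul(-9, 11))))) = Add(-28, Mul(-1, Mul(2, -99, Add(9, -99)))) = Add(-28, Mul(-1, Mul(2, -99, -90))) = Add(-28, Mul(-1, 17820)) = Add(-28, -17820) = -17848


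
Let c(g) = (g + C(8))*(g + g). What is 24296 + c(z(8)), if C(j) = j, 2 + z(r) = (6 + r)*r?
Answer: 50256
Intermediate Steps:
z(r) = -2 + r*(6 + r) (z(r) = -2 + (6 + r)*r = -2 + r*(6 + r))
c(g) = 2*g*(8 + g) (c(g) = (g + 8)*(g + g) = (8 + g)*(2*g) = 2*g*(8 + g))
24296 + c(z(8)) = 24296 + 2*(-2 + 8**2 + 6*8)*(8 + (-2 + 8**2 + 6*8)) = 24296 + 2*(-2 + 64 + 48)*(8 + (-2 + 64 + 48)) = 24296 + 2*110*(8 + 110) = 24296 + 2*110*118 = 24296 + 25960 = 50256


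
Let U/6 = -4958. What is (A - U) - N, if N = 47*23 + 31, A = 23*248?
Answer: 34340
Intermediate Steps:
U = -29748 (U = 6*(-4958) = -29748)
A = 5704
N = 1112 (N = 1081 + 31 = 1112)
(A - U) - N = (5704 - 1*(-29748)) - 1*1112 = (5704 + 29748) - 1112 = 35452 - 1112 = 34340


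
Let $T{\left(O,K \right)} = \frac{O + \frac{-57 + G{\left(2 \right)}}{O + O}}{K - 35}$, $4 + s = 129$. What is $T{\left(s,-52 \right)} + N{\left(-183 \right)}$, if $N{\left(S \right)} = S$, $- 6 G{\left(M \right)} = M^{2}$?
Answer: $- \frac{12034327}{65250} \approx -184.43$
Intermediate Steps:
$G{\left(M \right)} = - \frac{M^{2}}{6}$
$s = 125$ ($s = -4 + 129 = 125$)
$T{\left(O,K \right)} = \frac{O - \frac{173}{6 O}}{-35 + K}$ ($T{\left(O,K \right)} = \frac{O + \frac{-57 - \frac{2^{2}}{6}}{O + O}}{K - 35} = \frac{O + \frac{-57 - \frac{2}{3}}{2 O}}{-35 + K} = \frac{O + \left(-57 - \frac{2}{3}\right) \frac{1}{2 O}}{-35 + K} = \frac{O - \frac{173 \frac{1}{2 O}}{3}}{-35 + K} = \frac{O - \frac{173}{6 O}}{-35 + K}$)
$T{\left(s,-52 \right)} + N{\left(-183 \right)} = \frac{- \frac{173}{6} + 125^{2}}{125 \left(-35 - 52\right)} - 183 = \frac{- \frac{173}{6} + 15625}{125 \left(-87\right)} - 183 = \frac{1}{125} \left(- \frac{1}{87}\right) \frac{93577}{6} - 183 = - \frac{93577}{65250} - 183 = - \frac{12034327}{65250}$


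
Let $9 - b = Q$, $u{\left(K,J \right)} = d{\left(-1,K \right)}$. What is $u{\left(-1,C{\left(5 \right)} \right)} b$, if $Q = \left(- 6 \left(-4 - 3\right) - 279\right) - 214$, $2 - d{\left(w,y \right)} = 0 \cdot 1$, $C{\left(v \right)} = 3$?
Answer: $920$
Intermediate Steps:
$d{\left(w,y \right)} = 2$ ($d{\left(w,y \right)} = 2 - 0 \cdot 1 = 2 - 0 = 2 + 0 = 2$)
$u{\left(K,J \right)} = 2$
$Q = -451$ ($Q = \left(\left(-6\right) \left(-7\right) - 279\right) - 214 = \left(42 - 279\right) - 214 = -237 - 214 = -451$)
$b = 460$ ($b = 9 - -451 = 9 + 451 = 460$)
$u{\left(-1,C{\left(5 \right)} \right)} b = 2 \cdot 460 = 920$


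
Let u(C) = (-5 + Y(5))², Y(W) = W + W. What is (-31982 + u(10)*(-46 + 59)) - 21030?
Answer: -52687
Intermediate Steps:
Y(W) = 2*W
u(C) = 25 (u(C) = (-5 + 2*5)² = (-5 + 10)² = 5² = 25)
(-31982 + u(10)*(-46 + 59)) - 21030 = (-31982 + 25*(-46 + 59)) - 21030 = (-31982 + 25*13) - 21030 = (-31982 + 325) - 21030 = -31657 - 21030 = -52687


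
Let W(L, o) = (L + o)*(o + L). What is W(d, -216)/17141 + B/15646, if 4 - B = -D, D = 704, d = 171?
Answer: 21909489/134094043 ≈ 0.16339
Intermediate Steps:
W(L, o) = (L + o)² (W(L, o) = (L + o)*(L + o) = (L + o)²)
B = 708 (B = 4 - (-1)*704 = 4 - 1*(-704) = 4 + 704 = 708)
W(d, -216)/17141 + B/15646 = (171 - 216)²/17141 + 708/15646 = (-45)²*(1/17141) + 708*(1/15646) = 2025*(1/17141) + 354/7823 = 2025/17141 + 354/7823 = 21909489/134094043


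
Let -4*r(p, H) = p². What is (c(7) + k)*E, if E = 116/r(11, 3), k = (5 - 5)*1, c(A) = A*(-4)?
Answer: 12992/121 ≈ 107.37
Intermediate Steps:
c(A) = -4*A
r(p, H) = -p²/4
k = 0 (k = 0*1 = 0)
E = -464/121 (E = 116/((-¼*11²)) = 116/((-¼*121)) = 116/(-121/4) = 116*(-4/121) = -464/121 ≈ -3.8347)
(c(7) + k)*E = (-4*7 + 0)*(-464/121) = (-28 + 0)*(-464/121) = -28*(-464/121) = 12992/121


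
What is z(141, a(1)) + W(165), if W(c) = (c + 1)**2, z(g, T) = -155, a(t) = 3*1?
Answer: 27401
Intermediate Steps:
a(t) = 3
W(c) = (1 + c)**2
z(141, a(1)) + W(165) = -155 + (1 + 165)**2 = -155 + 166**2 = -155 + 27556 = 27401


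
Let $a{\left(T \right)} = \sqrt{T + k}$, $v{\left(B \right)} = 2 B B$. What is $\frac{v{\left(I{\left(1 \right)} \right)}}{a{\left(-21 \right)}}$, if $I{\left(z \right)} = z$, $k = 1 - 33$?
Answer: $- \frac{2 i \sqrt{53}}{53} \approx - 0.27472 i$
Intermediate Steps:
$k = -32$
$v{\left(B \right)} = 2 B^{2}$
$a{\left(T \right)} = \sqrt{-32 + T}$ ($a{\left(T \right)} = \sqrt{T - 32} = \sqrt{-32 + T}$)
$\frac{v{\left(I{\left(1 \right)} \right)}}{a{\left(-21 \right)}} = \frac{2 \cdot 1^{2}}{\sqrt{-32 - 21}} = \frac{2 \cdot 1}{\sqrt{-53}} = \frac{2}{i \sqrt{53}} = 2 \left(- \frac{i \sqrt{53}}{53}\right) = - \frac{2 i \sqrt{53}}{53}$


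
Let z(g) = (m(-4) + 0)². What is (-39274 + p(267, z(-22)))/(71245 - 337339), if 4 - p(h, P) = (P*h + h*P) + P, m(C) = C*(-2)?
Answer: 36755/133047 ≈ 0.27626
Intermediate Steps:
m(C) = -2*C
z(g) = 64 (z(g) = (-2*(-4) + 0)² = (8 + 0)² = 8² = 64)
p(h, P) = 4 - P - 2*P*h (p(h, P) = 4 - ((P*h + h*P) + P) = 4 - ((P*h + P*h) + P) = 4 - (2*P*h + P) = 4 - (P + 2*P*h) = 4 + (-P - 2*P*h) = 4 - P - 2*P*h)
(-39274 + p(267, z(-22)))/(71245 - 337339) = (-39274 + (4 - 1*64 - 2*64*267))/(71245 - 337339) = (-39274 + (4 - 64 - 34176))/(-266094) = (-39274 - 34236)*(-1/266094) = -73510*(-1/266094) = 36755/133047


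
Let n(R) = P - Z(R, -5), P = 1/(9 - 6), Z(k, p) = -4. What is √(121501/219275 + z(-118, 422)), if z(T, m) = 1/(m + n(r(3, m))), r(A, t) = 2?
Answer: 2*√8931995979341/8012935 ≈ 0.74595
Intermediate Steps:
P = ⅓ (P = 1/3 = ⅓ ≈ 0.33333)
n(R) = 13/3 (n(R) = ⅓ - 1*(-4) = ⅓ + 4 = 13/3)
z(T, m) = 1/(13/3 + m) (z(T, m) = 1/(m + 13/3) = 1/(13/3 + m))
√(121501/219275 + z(-118, 422)) = √(121501/219275 + 3/(13 + 3*422)) = √(121501*(1/219275) + 3/(13 + 1266)) = √(121501/219275 + 3/1279) = √(156057604/280452725) = 2*√8931995979341/8012935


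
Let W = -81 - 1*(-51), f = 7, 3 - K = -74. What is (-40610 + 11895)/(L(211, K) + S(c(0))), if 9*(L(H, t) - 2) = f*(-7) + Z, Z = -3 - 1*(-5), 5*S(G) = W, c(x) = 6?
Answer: 258435/83 ≈ 3113.7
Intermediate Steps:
K = 77 (K = 3 - 1*(-74) = 3 + 74 = 77)
W = -30 (W = -81 + 51 = -30)
S(G) = -6 (S(G) = (⅕)*(-30) = -6)
Z = 2 (Z = -3 + 5 = 2)
L(H, t) = -29/9 (L(H, t) = 2 + (7*(-7) + 2)/9 = 2 + (-49 + 2)/9 = 2 + (⅑)*(-47) = 2 - 47/9 = -29/9)
(-40610 + 11895)/(L(211, K) + S(c(0))) = (-40610 + 11895)/(-29/9 - 6) = -28715/(-83/9) = -28715*(-9/83) = 258435/83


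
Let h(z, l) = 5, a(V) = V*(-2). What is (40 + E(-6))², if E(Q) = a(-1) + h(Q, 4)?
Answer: 2209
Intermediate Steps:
a(V) = -2*V
E(Q) = 7 (E(Q) = -2*(-1) + 5 = 2 + 5 = 7)
(40 + E(-6))² = (40 + 7)² = 47² = 2209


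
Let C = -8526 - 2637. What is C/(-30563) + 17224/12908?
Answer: 167627279/98626801 ≈ 1.6996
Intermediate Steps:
C = -11163
C/(-30563) + 17224/12908 = -11163/(-30563) + 17224/12908 = -11163*(-1/30563) + 17224*(1/12908) = 11163/30563 + 4306/3227 = 167627279/98626801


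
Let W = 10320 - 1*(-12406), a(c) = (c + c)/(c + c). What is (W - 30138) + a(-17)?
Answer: -7411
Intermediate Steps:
a(c) = 1 (a(c) = (2*c)/((2*c)) = (2*c)*(1/(2*c)) = 1)
W = 22726 (W = 10320 + 12406 = 22726)
(W - 30138) + a(-17) = (22726 - 30138) + 1 = -7412 + 1 = -7411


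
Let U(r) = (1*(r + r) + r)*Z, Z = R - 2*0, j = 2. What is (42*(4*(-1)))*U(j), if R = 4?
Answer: -4032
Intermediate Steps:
Z = 4 (Z = 4 - 2*0 = 4 + 0 = 4)
U(r) = 12*r (U(r) = (1*(r + r) + r)*4 = (1*(2*r) + r)*4 = (2*r + r)*4 = (3*r)*4 = 12*r)
(42*(4*(-1)))*U(j) = (42*(4*(-1)))*(12*2) = (42*(-4))*24 = -168*24 = -4032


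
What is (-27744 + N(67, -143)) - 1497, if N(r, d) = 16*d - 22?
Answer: -31551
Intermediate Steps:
N(r, d) = -22 + 16*d
(-27744 + N(67, -143)) - 1497 = (-27744 + (-22 + 16*(-143))) - 1497 = (-27744 + (-22 - 2288)) - 1497 = (-27744 - 2310) - 1497 = -30054 - 1497 = -31551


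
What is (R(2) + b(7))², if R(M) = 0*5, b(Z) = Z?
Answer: 49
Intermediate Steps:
R(M) = 0
(R(2) + b(7))² = (0 + 7)² = 7² = 49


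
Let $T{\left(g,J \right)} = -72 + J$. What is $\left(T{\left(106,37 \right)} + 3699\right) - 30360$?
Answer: $-26696$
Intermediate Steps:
$\left(T{\left(106,37 \right)} + 3699\right) - 30360 = \left(\left(-72 + 37\right) + 3699\right) - 30360 = \left(-35 + 3699\right) - 30360 = 3664 - 30360 = -26696$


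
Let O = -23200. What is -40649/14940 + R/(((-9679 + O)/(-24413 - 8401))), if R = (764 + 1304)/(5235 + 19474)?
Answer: -2909974727369/1103396702940 ≈ -2.6373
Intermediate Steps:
R = 2068/24709 ≈ 0.083694
-40649/14940 + R/(((-9679 + O)/(-24413 - 8401))) = -40649/14940 + 2068/(24709*(((-9679 - 23200)/(-24413 - 8401)))) = -40649*1/14940 + 2068/(24709*((-32879/(-32814)))) = -40649/14940 + 2068/(24709*((-32879*(-1/32814)))) = -40649/14940 + 2068/(24709*(32879/32814)) = -40649/14940 + (2068/24709)*(32814/32879) = -40649/14940 + 6169032/73855201 = -2909974727369/1103396702940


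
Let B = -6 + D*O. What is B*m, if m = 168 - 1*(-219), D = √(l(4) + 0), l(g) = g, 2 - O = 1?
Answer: -1548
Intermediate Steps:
O = 1 (O = 2 - 1*1 = 2 - 1 = 1)
D = 2 (D = √(4 + 0) = √4 = 2)
m = 387 (m = 168 + 219 = 387)
B = -4 (B = -6 + 2*1 = -6 + 2 = -4)
B*m = -4*387 = -1548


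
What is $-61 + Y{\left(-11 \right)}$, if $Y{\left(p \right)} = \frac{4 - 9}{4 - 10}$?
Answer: $- \frac{361}{6} \approx -60.167$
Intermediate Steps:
$Y{\left(p \right)} = \frac{5}{6}$ ($Y{\left(p \right)} = - \frac{5}{-6} = \left(-5\right) \left(- \frac{1}{6}\right) = \frac{5}{6}$)
$-61 + Y{\left(-11 \right)} = -61 + \frac{5}{6} = - \frac{361}{6}$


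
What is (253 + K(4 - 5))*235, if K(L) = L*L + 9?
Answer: 61805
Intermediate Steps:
K(L) = 9 + L² (K(L) = L² + 9 = 9 + L²)
(253 + K(4 - 5))*235 = (253 + (9 + (4 - 5)²))*235 = (253 + (9 + (-1)²))*235 = (253 + (9 + 1))*235 = (253 + 10)*235 = 263*235 = 61805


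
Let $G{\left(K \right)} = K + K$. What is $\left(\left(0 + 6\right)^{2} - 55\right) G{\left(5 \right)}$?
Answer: $-190$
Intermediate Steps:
$G{\left(K \right)} = 2 K$
$\left(\left(0 + 6\right)^{2} - 55\right) G{\left(5 \right)} = \left(\left(0 + 6\right)^{2} - 55\right) 2 \cdot 5 = \left(6^{2} - 55\right) 10 = \left(36 - 55\right) 10 = \left(-19\right) 10 = -190$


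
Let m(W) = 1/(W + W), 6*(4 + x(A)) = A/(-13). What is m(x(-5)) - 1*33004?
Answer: -10132267/307 ≈ -33004.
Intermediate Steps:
x(A) = -4 - A/78 (x(A) = -4 + (A/(-13))/6 = -4 + (A*(-1/13))/6 = -4 + (-A/13)/6 = -4 - A/78)
m(W) = 1/(2*W)
m(x(-5)) - 1*33004 = 1/(2*(-4 - 1/78*(-5))) - 1*33004 = 1/(2*(-4 + 5/78)) - 33004 = 1/(2*(-307/78)) - 33004 = (½)*(-78/307) - 33004 = -39/307 - 33004 = -10132267/307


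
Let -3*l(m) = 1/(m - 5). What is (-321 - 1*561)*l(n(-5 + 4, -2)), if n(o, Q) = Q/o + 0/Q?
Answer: -98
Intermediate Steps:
n(o, Q) = Q/o (n(o, Q) = Q/o + 0 = Q/o)
l(m) = -1/(3*(-5 + m)) (l(m) = -1/(3*(m - 5)) = -1/(3*(-5 + m)))
(-321 - 1*561)*l(n(-5 + 4, -2)) = (-321 - 1*561)*(-1/(-15 + 3*(-2/(-5 + 4)))) = (-321 - 561)*(-1/(-15 + 3*(-2/(-1)))) = -(-882)/(-15 + 3*(-2*(-1))) = -(-882)/(-15 + 3*2) = -(-882)/(-15 + 6) = -(-882)/(-9) = -(-882)*(-1)/9 = -882*1/9 = -98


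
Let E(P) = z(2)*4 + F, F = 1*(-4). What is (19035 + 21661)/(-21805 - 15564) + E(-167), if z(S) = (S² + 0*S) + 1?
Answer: 557208/37369 ≈ 14.911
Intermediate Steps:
F = -4
z(S) = 1 + S² (z(S) = (S² + 0) + 1 = S² + 1 = 1 + S²)
E(P) = 16 (E(P) = (1 + 2²)*4 - 4 = (1 + 4)*4 - 4 = 5*4 - 4 = 20 - 4 = 16)
(19035 + 21661)/(-21805 - 15564) + E(-167) = (19035 + 21661)/(-21805 - 15564) + 16 = 40696/(-37369) + 16 = 40696*(-1/37369) + 16 = -40696/37369 + 16 = 557208/37369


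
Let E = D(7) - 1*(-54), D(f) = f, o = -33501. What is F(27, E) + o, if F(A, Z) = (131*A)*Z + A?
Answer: 182283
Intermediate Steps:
E = 61 (E = 7 - 1*(-54) = 7 + 54 = 61)
F(A, Z) = A + 131*A*Z (F(A, Z) = 131*A*Z + A = A + 131*A*Z)
F(27, E) + o = 27*(1 + 131*61) - 33501 = 27*(1 + 7991) - 33501 = 27*7992 - 33501 = 215784 - 33501 = 182283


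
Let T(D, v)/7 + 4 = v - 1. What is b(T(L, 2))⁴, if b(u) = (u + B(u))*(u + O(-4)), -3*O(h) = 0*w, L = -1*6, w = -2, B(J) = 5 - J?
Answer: 121550625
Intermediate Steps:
L = -6
T(D, v) = -35 + 7*v (T(D, v) = -28 + 7*(v - 1) = -28 + 7*(-1 + v) = -28 + (-7 + 7*v) = -35 + 7*v)
O(h) = 0 (O(h) = -0*(-2) = -⅓*0 = 0)
b(u) = 5*u (b(u) = (u + (5 - u))*(u + 0) = 5*u)
b(T(L, 2))⁴ = (5*(-35 + 7*2))⁴ = (5*(-35 + 14))⁴ = (5*(-21))⁴ = (-105)⁴ = 121550625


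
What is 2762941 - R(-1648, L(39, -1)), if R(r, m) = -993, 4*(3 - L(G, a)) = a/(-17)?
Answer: 2763934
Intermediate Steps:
L(G, a) = 3 + a/68 (L(G, a) = 3 - a/(4*(-17)) = 3 - a*(-1)/(4*17) = 3 - (-1)*a/68 = 3 + a/68)
2762941 - R(-1648, L(39, -1)) = 2762941 - 1*(-993) = 2762941 + 993 = 2763934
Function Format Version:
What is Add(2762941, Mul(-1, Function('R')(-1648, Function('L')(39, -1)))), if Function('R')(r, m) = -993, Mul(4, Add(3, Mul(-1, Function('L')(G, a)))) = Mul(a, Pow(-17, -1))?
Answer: 2763934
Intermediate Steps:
Function('L')(G, a) = Add(3, Mul(Rational(1, 68), a)) (Function('L')(G, a) = Add(3, Mul(Rational(-1, 4), Mul(a, Pow(-17, -1)))) = Add(3, Mul(Rational(-1, 4), Mul(a, Rational(-1, 17)))) = Add(3, Mul(Rational(-1, 4), Mul(Rational(-1, 17), a))) = Add(3, Mul(Rational(1, 68), a)))
Add(2762941, Mul(-1, Function('R')(-1648, Function('L')(39, -1)))) = Add(2762941, Mul(-1, -993)) = Add(2762941, 993) = 2763934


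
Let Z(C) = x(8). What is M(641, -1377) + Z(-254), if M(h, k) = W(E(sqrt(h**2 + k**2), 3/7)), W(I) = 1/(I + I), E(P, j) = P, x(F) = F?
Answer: 8 + sqrt(2307010)/4614020 ≈ 8.0003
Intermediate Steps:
Z(C) = 8
W(I) = 1/(2*I)
M(h, k) = 1/(2*sqrt(h**2 + k**2)) (M(h, k) = 1/(2*(sqrt(h**2 + k**2))) = 1/(2*sqrt(h**2 + k**2)))
M(641, -1377) + Z(-254) = 1/(2*sqrt(641**2 + (-1377)**2)) + 8 = 1/(2*sqrt(410881 + 1896129)) + 8 = 1/(2*sqrt(2307010)) + 8 = (sqrt(2307010)/2307010)/2 + 8 = sqrt(2307010)/4614020 + 8 = 8 + sqrt(2307010)/4614020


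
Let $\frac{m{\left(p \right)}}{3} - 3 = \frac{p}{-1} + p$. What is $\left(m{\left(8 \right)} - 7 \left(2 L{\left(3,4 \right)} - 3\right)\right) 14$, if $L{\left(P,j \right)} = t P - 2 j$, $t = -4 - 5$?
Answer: $7280$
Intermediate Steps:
$t = -9$ ($t = -4 - 5 = -9$)
$m{\left(p \right)} = 9$ ($m{\left(p \right)} = 9 + 3 \left(\frac{p}{-1} + p\right) = 9 + 3 \left(p \left(-1\right) + p\right) = 9 + 3 \left(- p + p\right) = 9 + 3 \cdot 0 = 9 + 0 = 9$)
$L{\left(P,j \right)} = - 9 P - 2 j$
$\left(m{\left(8 \right)} - 7 \left(2 L{\left(3,4 \right)} - 3\right)\right) 14 = \left(9 - 7 \left(2 \left(\left(-9\right) 3 - 8\right) - 3\right)\right) 14 = \left(9 - 7 \left(2 \left(-27 - 8\right) - 3\right)\right) 14 = \left(9 - 7 \left(2 \left(-35\right) - 3\right)\right) 14 = \left(9 - 7 \left(-70 - 3\right)\right) 14 = \left(9 - -511\right) 14 = \left(9 + 511\right) 14 = 520 \cdot 14 = 7280$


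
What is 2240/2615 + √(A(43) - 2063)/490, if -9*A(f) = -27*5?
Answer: 448/523 + 16*I*√2/245 ≈ 0.8566 + 0.092357*I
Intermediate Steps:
A(f) = 15 (A(f) = -(-3)*5 = -⅑*(-135) = 15)
2240/2615 + √(A(43) - 2063)/490 = 2240/2615 + √(15 - 2063)/490 = 2240*(1/2615) + √(-2048)*(1/490) = 448/523 + (32*I*√2)*(1/490) = 448/523 + 16*I*√2/245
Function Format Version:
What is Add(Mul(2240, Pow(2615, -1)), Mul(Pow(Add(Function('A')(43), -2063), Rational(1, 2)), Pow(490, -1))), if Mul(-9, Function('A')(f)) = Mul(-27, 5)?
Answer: Add(Rational(448, 523), Mul(Rational(16, 245), I, Pow(2, Rational(1, 2)))) ≈ Add(0.85660, Mul(0.092357, I))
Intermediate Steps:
Function('A')(f) = 15 (Function('A')(f) = Mul(Rational(-1, 9), Mul(-27, 5)) = Mul(Rational(-1, 9), -135) = 15)
Add(Mul(2240, Pow(2615, -1)), Mul(Pow(Add(Function('A')(43), -2063), Rational(1, 2)), Pow(490, -1))) = Add(Mul(2240, Pow(2615, -1)), Mul(Pow(Add(15, -2063), Rational(1, 2)), Pow(490, -1))) = Add(Mul(2240, Rational(1, 2615)), Mul(Pow(-2048, Rational(1, 2)), Rational(1, 490))) = Add(Rational(448, 523), Mul(Mul(32, I, Pow(2, Rational(1, 2))), Rational(1, 490))) = Add(Rational(448, 523), Mul(Rational(16, 245), I, Pow(2, Rational(1, 2))))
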